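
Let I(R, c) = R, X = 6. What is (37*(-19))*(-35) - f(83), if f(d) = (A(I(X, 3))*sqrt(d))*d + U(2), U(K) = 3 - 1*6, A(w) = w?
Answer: 24608 - 498*sqrt(83) ≈ 20071.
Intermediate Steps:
U(K) = -3 (U(K) = 3 - 6 = -3)
f(d) = -3 + 6*d**(3/2) (f(d) = (6*sqrt(d))*d - 3 = 6*d**(3/2) - 3 = -3 + 6*d**(3/2))
(37*(-19))*(-35) - f(83) = (37*(-19))*(-35) - (-3 + 6*83**(3/2)) = -703*(-35) - (-3 + 6*(83*sqrt(83))) = 24605 - (-3 + 498*sqrt(83)) = 24605 + (3 - 498*sqrt(83)) = 24608 - 498*sqrt(83)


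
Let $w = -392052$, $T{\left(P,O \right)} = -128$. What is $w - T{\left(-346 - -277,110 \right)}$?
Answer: $-391924$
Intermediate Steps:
$w - T{\left(-346 - -277,110 \right)} = -392052 - -128 = -392052 + 128 = -391924$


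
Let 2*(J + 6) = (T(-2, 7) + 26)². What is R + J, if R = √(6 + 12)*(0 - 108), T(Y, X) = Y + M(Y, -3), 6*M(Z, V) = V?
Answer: 2161/8 - 324*√2 ≈ -188.08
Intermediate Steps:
M(Z, V) = V/6
T(Y, X) = -½ + Y (T(Y, X) = Y + (⅙)*(-3) = Y - ½ = -½ + Y)
J = 2161/8 (J = -6 + ((-½ - 2) + 26)²/2 = -6 + (-5/2 + 26)²/2 = -6 + (47/2)²/2 = -6 + (½)*(2209/4) = -6 + 2209/8 = 2161/8 ≈ 270.13)
R = -324*√2 (R = √18*(-108) = (3*√2)*(-108) = -324*√2 ≈ -458.21)
R + J = -324*√2 + 2161/8 = 2161/8 - 324*√2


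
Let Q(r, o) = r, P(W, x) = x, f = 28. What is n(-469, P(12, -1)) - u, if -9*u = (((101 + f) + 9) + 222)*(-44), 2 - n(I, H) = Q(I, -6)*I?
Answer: -221719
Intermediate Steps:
n(I, H) = 2 - I² (n(I, H) = 2 - I*I = 2 - I²)
u = 1760 (u = -(((101 + 28) + 9) + 222)*(-44)/9 = -((129 + 9) + 222)*(-44)/9 = -(138 + 222)*(-44)/9 = -40*(-44) = -⅑*(-15840) = 1760)
n(-469, P(12, -1)) - u = (2 - 1*(-469)²) - 1*1760 = (2 - 1*219961) - 1760 = (2 - 219961) - 1760 = -219959 - 1760 = -221719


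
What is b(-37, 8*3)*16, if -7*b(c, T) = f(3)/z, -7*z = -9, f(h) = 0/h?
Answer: 0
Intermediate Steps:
f(h) = 0
z = 9/7 (z = -⅐*(-9) = 9/7 ≈ 1.2857)
b(c, T) = 0 (b(c, T) = -0/9/7 = -0*7/9 = -⅐*0 = 0)
b(-37, 8*3)*16 = 0*16 = 0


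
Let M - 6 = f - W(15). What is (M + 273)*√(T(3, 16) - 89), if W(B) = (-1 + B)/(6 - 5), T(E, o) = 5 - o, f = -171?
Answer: 940*I ≈ 940.0*I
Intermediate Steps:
W(B) = -1 + B (W(B) = (-1 + B)/1 = (-1 + B)*1 = -1 + B)
M = -179 (M = 6 + (-171 - (-1 + 15)) = 6 + (-171 - 1*14) = 6 + (-171 - 14) = 6 - 185 = -179)
(M + 273)*√(T(3, 16) - 89) = (-179 + 273)*√((5 - 1*16) - 89) = 94*√((5 - 16) - 89) = 94*√(-11 - 89) = 94*√(-100) = 94*(10*I) = 940*I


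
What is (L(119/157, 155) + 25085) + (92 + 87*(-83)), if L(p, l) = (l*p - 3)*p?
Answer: 444736350/24649 ≈ 18043.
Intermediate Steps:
L(p, l) = p*(-3 + l*p) (L(p, l) = (-3 + l*p)*p = p*(-3 + l*p))
(L(119/157, 155) + 25085) + (92 + 87*(-83)) = ((119/157)*(-3 + 155*(119/157)) + 25085) + (92 + 87*(-83)) = ((119*(1/157))*(-3 + 155*(119*(1/157))) + 25085) + (92 - 7221) = (119*(-3 + 155*(119/157))/157 + 25085) - 7129 = (119*(-3 + 18445/157)/157 + 25085) - 7129 = ((119/157)*(17974/157) + 25085) - 7129 = (2138906/24649 + 25085) - 7129 = 620459071/24649 - 7129 = 444736350/24649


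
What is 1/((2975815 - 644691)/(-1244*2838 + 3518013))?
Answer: -12459/2331124 ≈ -0.0053446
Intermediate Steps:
1/((2975815 - 644691)/(-1244*2838 + 3518013)) = 1/(2331124/(-3530472 + 3518013)) = 1/(2331124/(-12459)) = 1/(2331124*(-1/12459)) = 1/(-2331124/12459) = -12459/2331124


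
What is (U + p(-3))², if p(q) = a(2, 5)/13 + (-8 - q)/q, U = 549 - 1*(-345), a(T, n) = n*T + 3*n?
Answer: 1225420036/1521 ≈ 8.0567e+5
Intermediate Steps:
a(T, n) = 3*n + T*n (a(T, n) = T*n + 3*n = 3*n + T*n)
U = 894 (U = 549 + 345 = 894)
p(q) = 25/13 + (-8 - q)/q (p(q) = (5*(3 + 2))/13 + (-8 - q)/q = (5*5)*(1/13) + (-8 - q)/q = 25*(1/13) + (-8 - q)/q = 25/13 + (-8 - q)/q)
(U + p(-3))² = (894 + (12/13 - 8/(-3)))² = (894 + (12/13 - 8*(-⅓)))² = (894 + (12/13 + 8/3))² = (894 + 140/39)² = (35006/39)² = 1225420036/1521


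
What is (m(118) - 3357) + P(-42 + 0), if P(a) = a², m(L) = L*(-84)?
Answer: -11505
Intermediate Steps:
m(L) = -84*L
(m(118) - 3357) + P(-42 + 0) = (-84*118 - 3357) + (-42 + 0)² = (-9912 - 3357) + (-42)² = -13269 + 1764 = -11505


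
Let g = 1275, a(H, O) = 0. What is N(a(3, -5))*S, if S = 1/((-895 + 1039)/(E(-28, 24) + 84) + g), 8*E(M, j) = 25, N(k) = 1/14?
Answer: 697/12457578 ≈ 5.5950e-5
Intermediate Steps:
N(k) = 1/14
E(M, j) = 25/8 (E(M, j) = (⅛)*25 = 25/8)
S = 697/889827 (S = 1/((-895 + 1039)/(25/8 + 84) + 1275) = 1/(144/(697/8) + 1275) = 1/(144*(8/697) + 1275) = 1/(1152/697 + 1275) = 1/(889827/697) = 697/889827 ≈ 0.00078330)
N(a(3, -5))*S = (1/14)*(697/889827) = 697/12457578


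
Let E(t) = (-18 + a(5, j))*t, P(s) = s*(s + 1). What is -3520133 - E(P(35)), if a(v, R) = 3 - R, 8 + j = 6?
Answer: -3503753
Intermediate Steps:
j = -2 (j = -8 + 6 = -2)
P(s) = s*(1 + s)
E(t) = -13*t (E(t) = (-18 + (3 - 1*(-2)))*t = (-18 + (3 + 2))*t = (-18 + 5)*t = -13*t)
-3520133 - E(P(35)) = -3520133 - (-13)*35*(1 + 35) = -3520133 - (-13)*35*36 = -3520133 - (-13)*1260 = -3520133 - 1*(-16380) = -3520133 + 16380 = -3503753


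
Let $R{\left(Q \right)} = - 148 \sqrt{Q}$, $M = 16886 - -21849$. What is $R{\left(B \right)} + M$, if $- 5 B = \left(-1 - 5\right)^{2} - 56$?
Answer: $38439$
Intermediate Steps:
$M = 38735$ ($M = 16886 + 21849 = 38735$)
$B = 4$ ($B = - \frac{\left(-1 - 5\right)^{2} - 56}{5} = - \frac{\left(-6\right)^{2} - 56}{5} = - \frac{36 - 56}{5} = \left(- \frac{1}{5}\right) \left(-20\right) = 4$)
$R{\left(B \right)} + M = - 148 \sqrt{4} + 38735 = \left(-148\right) 2 + 38735 = -296 + 38735 = 38439$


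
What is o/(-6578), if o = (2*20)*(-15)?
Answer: 300/3289 ≈ 0.091213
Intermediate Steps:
o = -600 (o = 40*(-15) = -600)
o/(-6578) = -600/(-6578) = -600*(-1/6578) = 300/3289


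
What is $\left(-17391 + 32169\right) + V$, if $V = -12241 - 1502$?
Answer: $1035$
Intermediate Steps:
$V = -13743$
$\left(-17391 + 32169\right) + V = \left(-17391 + 32169\right) - 13743 = 14778 - 13743 = 1035$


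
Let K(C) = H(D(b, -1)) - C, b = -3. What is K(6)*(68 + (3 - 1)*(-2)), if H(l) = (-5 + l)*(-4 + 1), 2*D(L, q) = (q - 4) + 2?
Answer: 864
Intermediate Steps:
D(L, q) = -1 + q/2 (D(L, q) = ((q - 4) + 2)/2 = ((-4 + q) + 2)/2 = (-2 + q)/2 = -1 + q/2)
H(l) = 15 - 3*l (H(l) = (-5 + l)*(-3) = 15 - 3*l)
K(C) = 39/2 - C (K(C) = (15 - 3*(-1 + (1/2)*(-1))) - C = (15 - 3*(-1 - 1/2)) - C = (15 - 3*(-3/2)) - C = (15 + 9/2) - C = 39/2 - C)
K(6)*(68 + (3 - 1)*(-2)) = (39/2 - 1*6)*(68 + (3 - 1)*(-2)) = (39/2 - 6)*(68 + 2*(-2)) = 27*(68 - 4)/2 = (27/2)*64 = 864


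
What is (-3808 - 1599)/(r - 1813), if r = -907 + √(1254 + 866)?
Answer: 367676/184907 + 5407*√530/3698140 ≈ 2.0221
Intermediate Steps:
r = -907 + 2*√530 (r = -907 + √2120 = -907 + 2*√530 ≈ -860.96)
(-3808 - 1599)/(r - 1813) = (-3808 - 1599)/((-907 + 2*√530) - 1813) = -5407/(-2720 + 2*√530)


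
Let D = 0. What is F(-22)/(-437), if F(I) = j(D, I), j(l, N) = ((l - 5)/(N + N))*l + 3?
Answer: -3/437 ≈ -0.0068650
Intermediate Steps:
j(l, N) = 3 + l*(-5 + l)/(2*N) (j(l, N) = ((-5 + l)/((2*N)))*l + 3 = ((-5 + l)*(1/(2*N)))*l + 3 = ((-5 + l)/(2*N))*l + 3 = l*(-5 + l)/(2*N) + 3 = 3 + l*(-5 + l)/(2*N))
F(I) = 3 (F(I) = (0² - 5*0 + 6*I)/(2*I) = (0 + 0 + 6*I)/(2*I) = (6*I)/(2*I) = 3)
F(-22)/(-437) = 3/(-437) = 3*(-1/437) = -3/437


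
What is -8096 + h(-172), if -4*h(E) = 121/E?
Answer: -5569927/688 ≈ -8095.8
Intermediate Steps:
h(E) = -121/(4*E)
-8096 + h(-172) = -8096 - 121/4/(-172) = -8096 - 121/4*(-1/172) = -8096 + 121/688 = -5569927/688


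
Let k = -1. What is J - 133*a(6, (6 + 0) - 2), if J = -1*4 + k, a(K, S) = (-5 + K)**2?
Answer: -138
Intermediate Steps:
J = -5 (J = -1*4 - 1 = -4 - 1 = -5)
J - 133*a(6, (6 + 0) - 2) = -5 - 133*(-5 + 6)**2 = -5 - 133*1**2 = -5 - 133*1 = -5 - 133 = -138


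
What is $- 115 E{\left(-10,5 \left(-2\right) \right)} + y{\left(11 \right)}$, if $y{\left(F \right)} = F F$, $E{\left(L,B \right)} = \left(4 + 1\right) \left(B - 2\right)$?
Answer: $7021$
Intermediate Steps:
$E{\left(L,B \right)} = -10 + 5 B$ ($E{\left(L,B \right)} = 5 \left(-2 + B\right) = -10 + 5 B$)
$y{\left(F \right)} = F^{2}$
$- 115 E{\left(-10,5 \left(-2\right) \right)} + y{\left(11 \right)} = - 115 \left(-10 + 5 \cdot 5 \left(-2\right)\right) + 11^{2} = - 115 \left(-10 + 5 \left(-10\right)\right) + 121 = - 115 \left(-10 - 50\right) + 121 = \left(-115\right) \left(-60\right) + 121 = 6900 + 121 = 7021$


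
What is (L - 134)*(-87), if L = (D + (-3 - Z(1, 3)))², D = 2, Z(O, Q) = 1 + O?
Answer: 10875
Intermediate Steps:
L = 9 (L = (2 + (-3 - (1 + 1)))² = (2 + (-3 - 1*2))² = (2 + (-3 - 2))² = (2 - 5)² = (-3)² = 9)
(L - 134)*(-87) = (9 - 134)*(-87) = -125*(-87) = 10875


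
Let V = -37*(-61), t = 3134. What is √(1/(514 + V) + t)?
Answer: √24064236865/2771 ≈ 55.982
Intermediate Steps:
V = 2257
√(1/(514 + V) + t) = √(1/(514 + 2257) + 3134) = √(1/2771 + 3134) = √(8684315/2771) = √24064236865/2771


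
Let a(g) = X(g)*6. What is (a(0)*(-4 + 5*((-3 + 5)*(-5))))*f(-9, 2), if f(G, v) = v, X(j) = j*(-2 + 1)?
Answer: 0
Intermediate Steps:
X(j) = -j (X(j) = j*(-1) = -j)
a(g) = -6*g (a(g) = -g*6 = -6*g)
(a(0)*(-4 + 5*((-3 + 5)*(-5))))*f(-9, 2) = ((-6*0)*(-4 + 5*((-3 + 5)*(-5))))*2 = (0*(-4 + 5*(2*(-5))))*2 = (0*(-4 + 5*(-10)))*2 = (0*(-4 - 50))*2 = (0*(-54))*2 = 0*2 = 0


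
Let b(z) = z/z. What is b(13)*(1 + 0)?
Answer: 1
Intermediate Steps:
b(z) = 1
b(13)*(1 + 0) = 1*(1 + 0) = 1*1 = 1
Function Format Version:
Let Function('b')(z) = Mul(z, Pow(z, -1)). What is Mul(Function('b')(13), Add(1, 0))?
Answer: 1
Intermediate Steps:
Function('b')(z) = 1
Mul(Function('b')(13), Add(1, 0)) = Mul(1, Add(1, 0)) = Mul(1, 1) = 1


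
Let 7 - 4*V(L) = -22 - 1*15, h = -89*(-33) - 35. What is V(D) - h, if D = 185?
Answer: -2891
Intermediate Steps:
h = 2902 (h = 2937 - 35 = 2902)
V(L) = 11 (V(L) = 7/4 - (-22 - 1*15)/4 = 7/4 - (-22 - 15)/4 = 7/4 - ¼*(-37) = 7/4 + 37/4 = 11)
V(D) - h = 11 - 1*2902 = 11 - 2902 = -2891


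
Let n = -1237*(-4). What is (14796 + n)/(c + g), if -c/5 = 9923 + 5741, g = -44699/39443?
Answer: -778762592/3089220459 ≈ -0.25209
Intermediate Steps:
g = -44699/39443 (g = -44699*1/39443 = -44699/39443 ≈ -1.1333)
n = 4948
c = -78320 (c = -5*(9923 + 5741) = -5*15664 = -78320)
(14796 + n)/(c + g) = (14796 + 4948)/(-78320 - 44699/39443) = 19744/(-3089220459/39443) = 19744*(-39443/3089220459) = -778762592/3089220459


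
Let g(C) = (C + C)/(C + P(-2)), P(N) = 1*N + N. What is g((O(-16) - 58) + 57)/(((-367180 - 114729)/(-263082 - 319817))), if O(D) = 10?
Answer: 10492182/2409545 ≈ 4.3544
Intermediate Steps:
P(N) = 2*N (P(N) = N + N = 2*N)
g(C) = 2*C/(-4 + C) (g(C) = (C + C)/(C + 2*(-2)) = (2*C)/(C - 4) = (2*C)/(-4 + C) = 2*C/(-4 + C))
g((O(-16) - 58) + 57)/(((-367180 - 114729)/(-263082 - 319817))) = (2*((10 - 58) + 57)/(-4 + ((10 - 58) + 57)))/(((-367180 - 114729)/(-263082 - 319817))) = (2*(-48 + 57)/(-4 + (-48 + 57)))/((-481909/(-582899))) = (2*9/(-4 + 9))/((-481909*(-1/582899))) = (2*9/5)/(481909/582899) = (2*9*(⅕))*(582899/481909) = (18/5)*(582899/481909) = 10492182/2409545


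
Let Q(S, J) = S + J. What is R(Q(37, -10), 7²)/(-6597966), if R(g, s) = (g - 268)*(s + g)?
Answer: 9158/3298983 ≈ 0.0027760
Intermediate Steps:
Q(S, J) = J + S
R(g, s) = (-268 + g)*(g + s)
R(Q(37, -10), 7²)/(-6597966) = ((-10 + 37)² - 268*(-10 + 37) - 268*7² + (-10 + 37)*7²)/(-6597966) = (27² - 268*27 - 268*49 + 27*49)*(-1/6597966) = (729 - 7236 - 13132 + 1323)*(-1/6597966) = -18316*(-1/6597966) = 9158/3298983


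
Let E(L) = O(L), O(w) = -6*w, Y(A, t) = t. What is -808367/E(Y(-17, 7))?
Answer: 115481/6 ≈ 19247.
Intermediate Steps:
E(L) = -6*L
-808367/E(Y(-17, 7)) = -808367/((-6*7)) = -808367/(-42) = -808367*(-1/42) = 115481/6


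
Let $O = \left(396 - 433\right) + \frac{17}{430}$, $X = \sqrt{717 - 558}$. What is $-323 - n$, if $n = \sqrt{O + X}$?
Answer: $-323 - \frac{i \sqrt{6833990 - 184900 \sqrt{159}}}{430} \approx -323.0 - 4.9347 i$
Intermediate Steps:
$X = \sqrt{159} \approx 12.61$
$O = - \frac{15893}{430}$ ($O = -37 + 17 \cdot \frac{1}{430} = -37 + \frac{17}{430} = - \frac{15893}{430} \approx -36.96$)
$n = \sqrt{- \frac{15893}{430} + \sqrt{159}} \approx 4.9347 i$
$-323 - n = -323 - \frac{\sqrt{-6833990 + 184900 \sqrt{159}}}{430}$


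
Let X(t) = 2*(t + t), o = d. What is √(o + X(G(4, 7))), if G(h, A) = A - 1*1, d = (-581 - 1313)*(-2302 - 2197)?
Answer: √8521130 ≈ 2919.1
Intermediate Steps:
d = 8521106 (d = -1894*(-4499) = 8521106)
G(h, A) = -1 + A (G(h, A) = A - 1 = -1 + A)
o = 8521106
X(t) = 4*t (X(t) = 2*(2*t) = 4*t)
√(o + X(G(4, 7))) = √(8521106 + 4*(-1 + 7)) = √(8521106 + 4*6) = √(8521106 + 24) = √8521130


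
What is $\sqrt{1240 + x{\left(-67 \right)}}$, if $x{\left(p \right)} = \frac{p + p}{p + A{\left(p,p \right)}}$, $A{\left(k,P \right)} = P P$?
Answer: $\frac{\sqrt{1350327}}{33} \approx 35.213$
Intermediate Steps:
$A{\left(k,P \right)} = P^{2}$
$x{\left(p \right)} = \frac{2 p}{p + p^{2}}$ ($x{\left(p \right)} = \frac{p + p}{p + p^{2}} = \frac{2 p}{p + p^{2}}$)
$\sqrt{1240 + x{\left(-67 \right)}} = \sqrt{1240 + \frac{2}{1 - 67}} = \sqrt{1240 + \frac{2}{-66}} = \sqrt{1240 + 2 \left(- \frac{1}{66}\right)} = \sqrt{1240 - \frac{1}{33}} = \sqrt{\frac{40919}{33}} = \frac{\sqrt{1350327}}{33}$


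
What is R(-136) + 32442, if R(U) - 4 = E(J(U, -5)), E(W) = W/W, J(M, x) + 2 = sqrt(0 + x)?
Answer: 32447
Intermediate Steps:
J(M, x) = -2 + sqrt(x) (J(M, x) = -2 + sqrt(0 + x) = -2 + sqrt(x))
E(W) = 1
R(U) = 5 (R(U) = 4 + 1 = 5)
R(-136) + 32442 = 5 + 32442 = 32447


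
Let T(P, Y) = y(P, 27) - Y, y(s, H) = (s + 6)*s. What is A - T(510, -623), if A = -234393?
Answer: -498176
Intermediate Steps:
y(s, H) = s*(6 + s) (y(s, H) = (6 + s)*s = s*(6 + s))
T(P, Y) = -Y + P*(6 + P) (T(P, Y) = P*(6 + P) - Y = -Y + P*(6 + P))
A - T(510, -623) = -234393 - (-1*(-623) + 510*(6 + 510)) = -234393 - (623 + 510*516) = -234393 - (623 + 263160) = -234393 - 1*263783 = -234393 - 263783 = -498176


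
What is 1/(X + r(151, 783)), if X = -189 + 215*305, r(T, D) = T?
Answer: 1/65537 ≈ 1.5259e-5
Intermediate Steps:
X = 65386 (X = -189 + 65575 = 65386)
1/(X + r(151, 783)) = 1/(65386 + 151) = 1/65537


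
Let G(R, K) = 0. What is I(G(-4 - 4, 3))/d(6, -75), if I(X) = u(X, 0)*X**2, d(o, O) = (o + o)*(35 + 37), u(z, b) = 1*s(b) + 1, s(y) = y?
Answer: 0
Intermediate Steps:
u(z, b) = 1 + b (u(z, b) = 1*b + 1 = b + 1 = 1 + b)
d(o, O) = 144*o (d(o, O) = (2*o)*72 = 144*o)
I(X) = X**2 (I(X) = (1 + 0)*X**2 = 1*X**2 = X**2)
I(G(-4 - 4, 3))/d(6, -75) = 0**2/((144*6)) = 0/864 = 0*(1/864) = 0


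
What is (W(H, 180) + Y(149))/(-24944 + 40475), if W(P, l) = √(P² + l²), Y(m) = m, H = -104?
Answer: 149/15531 + 4*√2701/15531 ≈ 0.022979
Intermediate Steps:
(W(H, 180) + Y(149))/(-24944 + 40475) = (√((-104)² + 180²) + 149)/(-24944 + 40475) = (√(10816 + 32400) + 149)/15531 = (√43216 + 149)*(1/15531) = (4*√2701 + 149)*(1/15531) = (149 + 4*√2701)*(1/15531) = 149/15531 + 4*√2701/15531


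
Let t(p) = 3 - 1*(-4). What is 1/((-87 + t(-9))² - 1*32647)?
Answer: -1/26247 ≈ -3.8100e-5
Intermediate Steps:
t(p) = 7 (t(p) = 3 + 4 = 7)
1/((-87 + t(-9))² - 1*32647) = 1/((-87 + 7)² - 1*32647) = 1/((-80)² - 32647) = 1/(6400 - 32647) = 1/(-26247) = -1/26247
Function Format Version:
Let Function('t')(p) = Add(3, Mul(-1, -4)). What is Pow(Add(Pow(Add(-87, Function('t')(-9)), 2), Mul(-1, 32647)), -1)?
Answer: Rational(-1, 26247) ≈ -3.8100e-5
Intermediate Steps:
Function('t')(p) = 7 (Function('t')(p) = Add(3, 4) = 7)
Pow(Add(Pow(Add(-87, Function('t')(-9)), 2), Mul(-1, 32647)), -1) = Pow(Add(Pow(Add(-87, 7), 2), Mul(-1, 32647)), -1) = Pow(Add(Pow(-80, 2), -32647), -1) = Pow(Add(6400, -32647), -1) = Pow(-26247, -1) = Rational(-1, 26247)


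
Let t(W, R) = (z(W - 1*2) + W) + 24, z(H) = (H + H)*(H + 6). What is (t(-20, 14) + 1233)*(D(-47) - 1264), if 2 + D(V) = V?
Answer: -2548533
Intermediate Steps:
D(V) = -2 + V
z(H) = 2*H*(6 + H) (z(H) = (2*H)*(6 + H) = 2*H*(6 + H))
t(W, R) = 24 + W + 2*(-2 + W)*(4 + W) (t(W, R) = (2*(W - 1*2)*(6 + (W - 1*2)) + W) + 24 = (2*(W - 2)*(6 + (W - 2)) + W) + 24 = (2*(-2 + W)*(6 + (-2 + W)) + W) + 24 = (2*(-2 + W)*(4 + W) + W) + 24 = (W + 2*(-2 + W)*(4 + W)) + 24 = 24 + W + 2*(-2 + W)*(4 + W))
(t(-20, 14) + 1233)*(D(-47) - 1264) = ((8 + 2*(-20)**2 + 5*(-20)) + 1233)*((-2 - 47) - 1264) = ((8 + 2*400 - 100) + 1233)*(-49 - 1264) = ((8 + 800 - 100) + 1233)*(-1313) = (708 + 1233)*(-1313) = 1941*(-1313) = -2548533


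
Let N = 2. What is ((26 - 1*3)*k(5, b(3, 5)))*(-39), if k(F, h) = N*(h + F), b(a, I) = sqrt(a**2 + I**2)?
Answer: -8970 - 1794*sqrt(34) ≈ -19431.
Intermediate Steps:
b(a, I) = sqrt(I**2 + a**2)
k(F, h) = 2*F + 2*h (k(F, h) = 2*(h + F) = 2*(F + h) = 2*F + 2*h)
((26 - 1*3)*k(5, b(3, 5)))*(-39) = ((26 - 1*3)*(2*5 + 2*sqrt(5**2 + 3**2)))*(-39) = ((26 - 3)*(10 + 2*sqrt(25 + 9)))*(-39) = (23*(10 + 2*sqrt(34)))*(-39) = (230 + 46*sqrt(34))*(-39) = -8970 - 1794*sqrt(34)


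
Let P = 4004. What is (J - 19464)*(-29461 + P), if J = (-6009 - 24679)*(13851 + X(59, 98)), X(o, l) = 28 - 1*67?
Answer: 10790767128840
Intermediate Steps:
X(o, l) = -39 (X(o, l) = 28 - 67 = -39)
J = -423862656 (J = (-6009 - 24679)*(13851 - 39) = -30688*13812 = -423862656)
(J - 19464)*(-29461 + P) = (-423862656 - 19464)*(-29461 + 4004) = -423882120*(-25457) = 10790767128840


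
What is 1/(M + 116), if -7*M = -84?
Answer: 1/128 ≈ 0.0078125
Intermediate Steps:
M = 12 (M = -⅐*(-84) = 12)
1/(M + 116) = 1/(12 + 116) = 1/128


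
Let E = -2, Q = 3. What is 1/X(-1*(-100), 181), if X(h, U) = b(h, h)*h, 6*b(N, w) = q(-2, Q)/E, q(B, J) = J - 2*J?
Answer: 1/25 ≈ 0.040000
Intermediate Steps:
q(B, J) = -J
b(N, w) = 1/4 (b(N, w) = (-1*3/(-2))/6 = (-3*(-1/2))/6 = (1/6)*(3/2) = 1/4)
X(h, U) = h/4
1/X(-1*(-100), 181) = 1/((-1*(-100))/4) = 1/((1/4)*100) = 1/25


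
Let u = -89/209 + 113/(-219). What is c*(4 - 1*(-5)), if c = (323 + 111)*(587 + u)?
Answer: 34925458638/15257 ≈ 2.2891e+6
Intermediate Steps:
u = -43108/45771 (u = -89*1/209 + 113*(-1/219) = -89/209 - 113/219 = -43108/45771 ≈ -0.94182)
c = 11641819546/45771 (c = (323 + 111)*(587 - 43108/45771) = 434*(26824469/45771) = 11641819546/45771 ≈ 2.5435e+5)
c*(4 - 1*(-5)) = 11641819546*(4 - 1*(-5))/45771 = 11641819546*(4 + 5)/45771 = (11641819546/45771)*9 = 34925458638/15257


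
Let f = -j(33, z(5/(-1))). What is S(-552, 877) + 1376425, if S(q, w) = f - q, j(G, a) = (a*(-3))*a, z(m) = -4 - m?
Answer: 1376980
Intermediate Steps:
j(G, a) = -3*a**2 (j(G, a) = (-3*a)*a = -3*a**2)
f = 3 (f = -(-3)*(-4 - 5/(-1))**2 = -(-3)*(-4 - 5*(-1))**2 = -(-3)*(-4 - 1*(-5))**2 = -(-3)*(-4 + 5)**2 = -(-3)*1**2 = -(-3) = -1*(-3) = 3)
S(q, w) = 3 - q
S(-552, 877) + 1376425 = (3 - 1*(-552)) + 1376425 = (3 + 552) + 1376425 = 555 + 1376425 = 1376980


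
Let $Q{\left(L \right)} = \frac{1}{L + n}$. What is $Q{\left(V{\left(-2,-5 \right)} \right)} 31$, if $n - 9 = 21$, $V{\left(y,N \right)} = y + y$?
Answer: $\frac{31}{26} \approx 1.1923$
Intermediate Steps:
$V{\left(y,N \right)} = 2 y$
$n = 30$ ($n = 9 + 21 = 30$)
$Q{\left(L \right)} = \frac{1}{30 + L}$ ($Q{\left(L \right)} = \frac{1}{L + 30} = \frac{1}{30 + L}$)
$Q{\left(V{\left(-2,-5 \right)} \right)} 31 = \frac{1}{30 + 2 \left(-2\right)} 31 = \frac{1}{30 - 4} \cdot 31 = \frac{1}{26} \cdot 31 = \frac{31}{26}$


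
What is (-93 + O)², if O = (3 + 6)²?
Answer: 144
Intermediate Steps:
O = 81 (O = 9² = 81)
(-93 + O)² = (-93 + 81)² = (-12)² = 144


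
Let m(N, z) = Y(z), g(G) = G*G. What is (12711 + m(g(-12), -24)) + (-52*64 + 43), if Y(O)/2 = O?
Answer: 9378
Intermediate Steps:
Y(O) = 2*O
g(G) = G**2
m(N, z) = 2*z
(12711 + m(g(-12), -24)) + (-52*64 + 43) = (12711 + 2*(-24)) + (-52*64 + 43) = (12711 - 48) + (-3328 + 43) = 12663 - 3285 = 9378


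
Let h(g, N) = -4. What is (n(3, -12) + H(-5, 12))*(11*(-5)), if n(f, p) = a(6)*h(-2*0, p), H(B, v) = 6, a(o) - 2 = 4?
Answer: 990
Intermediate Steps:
a(o) = 6 (a(o) = 2 + 4 = 6)
n(f, p) = -24 (n(f, p) = 6*(-4) = -24)
(n(3, -12) + H(-5, 12))*(11*(-5)) = (-24 + 6)*(11*(-5)) = -18*(-55) = 990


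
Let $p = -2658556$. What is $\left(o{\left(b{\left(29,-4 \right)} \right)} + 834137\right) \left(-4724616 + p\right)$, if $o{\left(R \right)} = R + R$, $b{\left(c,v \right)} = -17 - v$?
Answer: $-6158384980092$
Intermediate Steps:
$o{\left(R \right)} = 2 R$
$\left(o{\left(b{\left(29,-4 \right)} \right)} + 834137\right) \left(-4724616 + p\right) = \left(2 \left(-17 - -4\right) + 834137\right) \left(-4724616 - 2658556\right) = \left(2 \left(-17 + 4\right) + 834137\right) \left(-7383172\right) = \left(2 \left(-13\right) + 834137\right) \left(-7383172\right) = \left(-26 + 834137\right) \left(-7383172\right) = 834111 \left(-7383172\right) = -6158384980092$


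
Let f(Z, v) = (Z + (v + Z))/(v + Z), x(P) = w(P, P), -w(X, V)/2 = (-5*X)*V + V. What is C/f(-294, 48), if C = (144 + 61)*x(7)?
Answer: 400078/9 ≈ 44453.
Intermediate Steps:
w(X, V) = -2*V + 10*V*X (w(X, V) = -2*((-5*X)*V + V) = -2*(-5*V*X + V) = -2*(V - 5*V*X) = -2*V + 10*V*X)
x(P) = 2*P*(-1 + 5*P)
f(Z, v) = (v + 2*Z)/(Z + v) (f(Z, v) = (Z + (Z + v))/(Z + v) = (v + 2*Z)/(Z + v))
C = 97580 (C = (144 + 61)*(2*7*(-1 + 5*7)) = 205*(2*7*(-1 + 35)) = 205*(2*7*34) = 205*476 = 97580)
C/f(-294, 48) = 97580/(((48 + 2*(-294))/(-294 + 48))) = 97580/(((48 - 588)/(-246))) = 97580/((-1/246*(-540))) = 97580/(90/41) = 97580*(41/90) = 400078/9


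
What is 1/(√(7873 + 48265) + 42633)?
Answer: 42633/1817516551 - √56138/1817516551 ≈ 2.3326e-5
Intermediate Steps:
1/(√(7873 + 48265) + 42633) = 1/(√56138 + 42633) = 1/(42633 + √56138)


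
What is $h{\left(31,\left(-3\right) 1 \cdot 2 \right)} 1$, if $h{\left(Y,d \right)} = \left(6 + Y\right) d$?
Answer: $-222$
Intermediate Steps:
$h{\left(Y,d \right)} = d \left(6 + Y\right)$
$h{\left(31,\left(-3\right) 1 \cdot 2 \right)} 1 = \left(-3\right) 1 \cdot 2 \left(6 + 31\right) 1 = \left(-3\right) 2 \cdot 37 \cdot 1 = \left(-6\right) 37 \cdot 1 = \left(-222\right) 1 = -222$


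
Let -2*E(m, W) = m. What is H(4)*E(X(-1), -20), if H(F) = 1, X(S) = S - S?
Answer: 0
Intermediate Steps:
X(S) = 0
E(m, W) = -m/2
H(4)*E(X(-1), -20) = 1*(-1/2*0) = 1*0 = 0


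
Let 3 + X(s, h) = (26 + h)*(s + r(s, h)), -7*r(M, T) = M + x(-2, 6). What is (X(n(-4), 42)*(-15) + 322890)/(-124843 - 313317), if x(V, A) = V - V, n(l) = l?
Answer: -457005/613424 ≈ -0.74501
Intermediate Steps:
x(V, A) = 0
r(M, T) = -M/7 (r(M, T) = -(M + 0)/7 = -M/7)
X(s, h) = -3 + 6*s*(26 + h)/7 (X(s, h) = -3 + (26 + h)*(s - s/7) = -3 + (26 + h)*(6*s/7) = -3 + 6*s*(26 + h)/7)
(X(n(-4), 42)*(-15) + 322890)/(-124843 - 313317) = ((-3 + (156/7)*(-4) + (6/7)*42*(-4))*(-15) + 322890)/(-124843 - 313317) = ((-3 - 624/7 - 144)*(-15) + 322890)/(-438160) = (-1653/7*(-15) + 322890)*(-1/438160) = (24795/7 + 322890)*(-1/438160) = (2285025/7)*(-1/438160) = -457005/613424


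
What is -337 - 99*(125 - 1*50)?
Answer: -7762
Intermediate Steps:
-337 - 99*(125 - 1*50) = -337 - 99*(125 - 50) = -337 - 99*75 = -337 - 7425 = -7762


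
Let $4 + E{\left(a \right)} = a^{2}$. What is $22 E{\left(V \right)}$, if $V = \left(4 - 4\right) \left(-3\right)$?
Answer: $-88$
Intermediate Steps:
$V = 0$ ($V = 0 \left(-3\right) = 0$)
$E{\left(a \right)} = -4 + a^{2}$
$22 E{\left(V \right)} = 22 \left(-4 + 0^{2}\right) = 22 \left(-4 + 0\right) = 22 \left(-4\right) = -88$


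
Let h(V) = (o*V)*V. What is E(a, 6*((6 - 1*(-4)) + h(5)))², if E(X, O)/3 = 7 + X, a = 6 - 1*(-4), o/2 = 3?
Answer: 2601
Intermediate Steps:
o = 6 (o = 2*3 = 6)
a = 10 (a = 6 + 4 = 10)
h(V) = 6*V² (h(V) = (6*V)*V = 6*V²)
E(X, O) = 21 + 3*X (E(X, O) = 3*(7 + X) = 21 + 3*X)
E(a, 6*((6 - 1*(-4)) + h(5)))² = (21 + 3*10)² = (21 + 30)² = 51² = 2601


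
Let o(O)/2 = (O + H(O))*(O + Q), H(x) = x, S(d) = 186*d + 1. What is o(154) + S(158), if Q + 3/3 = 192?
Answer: 241909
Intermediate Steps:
S(d) = 1 + 186*d
Q = 191 (Q = -1 + 192 = 191)
o(O) = 4*O*(191 + O) (o(O) = 2*((O + O)*(O + 191)) = 2*((2*O)*(191 + O)) = 2*(2*O*(191 + O)) = 4*O*(191 + O))
o(154) + S(158) = 4*154*(191 + 154) + (1 + 186*158) = 4*154*345 + (1 + 29388) = 212520 + 29389 = 241909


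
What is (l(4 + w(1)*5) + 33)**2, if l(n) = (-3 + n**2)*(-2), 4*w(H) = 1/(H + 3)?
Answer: 53361/16384 ≈ 3.2569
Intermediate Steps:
w(H) = 1/(4*(3 + H)) (w(H) = 1/(4*(H + 3)) = 1/(4*(3 + H)))
l(n) = 6 - 2*n**2
(l(4 + w(1)*5) + 33)**2 = ((6 - 2*(4 + (1/(4*(3 + 1)))*5)**2) + 33)**2 = ((6 - 2*(4 + ((1/4)/4)*5)**2) + 33)**2 = ((6 - 2*(4 + ((1/4)*(1/4))*5)**2) + 33)**2 = ((6 - 2*(4 + (1/16)*5)**2) + 33)**2 = ((6 - 2*(4 + 5/16)**2) + 33)**2 = ((6 - 2*(69/16)**2) + 33)**2 = ((6 - 2*4761/256) + 33)**2 = ((6 - 4761/128) + 33)**2 = (-3993/128 + 33)**2 = (231/128)**2 = 53361/16384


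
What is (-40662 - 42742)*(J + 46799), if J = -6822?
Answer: -3334241708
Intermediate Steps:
(-40662 - 42742)*(J + 46799) = (-40662 - 42742)*(-6822 + 46799) = -83404*39977 = -3334241708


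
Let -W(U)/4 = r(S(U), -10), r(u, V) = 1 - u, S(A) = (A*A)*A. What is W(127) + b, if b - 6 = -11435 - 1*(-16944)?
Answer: 8199043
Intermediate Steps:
S(A) = A³ (S(A) = A²*A = A³)
W(U) = -4 + 4*U³ (W(U) = -4*(1 - U³) = -4 + 4*U³)
b = 5515 (b = 6 + (-11435 - 1*(-16944)) = 6 + (-11435 + 16944) = 6 + 5509 = 5515)
W(127) + b = (-4 + 4*127³) + 5515 = (-4 + 4*2048383) + 5515 = (-4 + 8193532) + 5515 = 8193528 + 5515 = 8199043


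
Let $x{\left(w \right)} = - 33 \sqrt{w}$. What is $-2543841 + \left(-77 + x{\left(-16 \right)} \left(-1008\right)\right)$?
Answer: $-2543918 + 133056 i \approx -2.5439 \cdot 10^{6} + 1.3306 \cdot 10^{5} i$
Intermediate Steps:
$-2543841 + \left(-77 + x{\left(-16 \right)} \left(-1008\right)\right) = -2543841 - \left(77 - - 33 \sqrt{-16} \left(-1008\right)\right) = -2543841 - \left(77 - - 33 \cdot 4 i \left(-1008\right)\right) = -2543841 - \left(77 - - 132 i \left(-1008\right)\right) = -2543841 - \left(77 - 133056 i\right) = -2543918 + 133056 i$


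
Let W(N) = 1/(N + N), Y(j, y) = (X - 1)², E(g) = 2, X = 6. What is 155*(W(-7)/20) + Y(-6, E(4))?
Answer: 1369/56 ≈ 24.446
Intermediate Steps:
Y(j, y) = 25 (Y(j, y) = (6 - 1)² = 5² = 25)
W(N) = 1/(2*N)
155*(W(-7)/20) + Y(-6, E(4)) = 155*(((½)/(-7))/20) + 25 = 155*(((½)*(-⅐))*(1/20)) + 25 = 155*(-1/14*1/20) + 25 = 155*(-1/280) + 25 = -31/56 + 25 = 1369/56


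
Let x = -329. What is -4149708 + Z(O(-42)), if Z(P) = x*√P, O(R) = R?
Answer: -4149708 - 329*I*√42 ≈ -4.1497e+6 - 2132.2*I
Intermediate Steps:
Z(P) = -329*√P
-4149708 + Z(O(-42)) = -4149708 - 329*I*√42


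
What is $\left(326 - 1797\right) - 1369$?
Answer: $-2840$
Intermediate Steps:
$\left(326 - 1797\right) - 1369 = -1471 - 1369 = -2840$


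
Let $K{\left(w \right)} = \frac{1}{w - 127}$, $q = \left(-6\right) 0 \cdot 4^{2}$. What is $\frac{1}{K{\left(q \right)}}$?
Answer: $-127$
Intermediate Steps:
$q = 0$ ($q = 0 \cdot 16 = 0$)
$K{\left(w \right)} = \frac{1}{-127 + w}$
$\frac{1}{K{\left(q \right)}} = \frac{1}{\frac{1}{-127 + 0}} = \frac{1}{\frac{1}{-127}} = \frac{1}{- \frac{1}{127}} = -127$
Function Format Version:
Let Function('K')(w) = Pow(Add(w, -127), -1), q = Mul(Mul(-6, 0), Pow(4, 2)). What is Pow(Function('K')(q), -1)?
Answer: -127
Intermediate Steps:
q = 0 (q = Mul(0, 16) = 0)
Function('K')(w) = Pow(Add(-127, w), -1)
Pow(Function('K')(q), -1) = Pow(Pow(Add(-127, 0), -1), -1) = Pow(Pow(-127, -1), -1) = Pow(Rational(-1, 127), -1) = -127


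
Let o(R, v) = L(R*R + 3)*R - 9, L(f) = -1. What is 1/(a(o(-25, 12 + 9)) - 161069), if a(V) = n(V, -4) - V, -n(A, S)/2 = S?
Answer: -1/161077 ≈ -6.2082e-6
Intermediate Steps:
n(A, S) = -2*S
o(R, v) = -9 - R (o(R, v) = -R - 9 = -9 - R)
a(V) = 8 - V (a(V) = -2*(-4) - V = 8 - V)
1/(a(o(-25, 12 + 9)) - 161069) = 1/((8 - (-9 - 1*(-25))) - 161069) = 1/((8 - (-9 + 25)) - 161069) = 1/((8 - 1*16) - 161069) = 1/((8 - 16) - 161069) = 1/(-8 - 161069) = 1/(-161077) = -1/161077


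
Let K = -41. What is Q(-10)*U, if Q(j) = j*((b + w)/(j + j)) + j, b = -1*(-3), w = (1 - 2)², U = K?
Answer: 328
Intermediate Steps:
U = -41
w = 1 (w = (-1)² = 1)
b = 3
Q(j) = 2 + j (Q(j) = j*((3 + 1)/(j + j)) + j = j*(4/((2*j))) + j = j*(4*(1/(2*j))) + j = j*(2/j) + j = 2 + j)
Q(-10)*U = (2 - 10)*(-41) = -8*(-41) = 328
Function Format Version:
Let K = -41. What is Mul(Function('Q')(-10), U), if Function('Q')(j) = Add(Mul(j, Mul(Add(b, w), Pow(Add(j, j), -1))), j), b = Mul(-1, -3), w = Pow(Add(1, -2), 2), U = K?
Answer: 328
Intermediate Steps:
U = -41
w = 1 (w = Pow(-1, 2) = 1)
b = 3
Function('Q')(j) = Add(2, j) (Function('Q')(j) = Add(Mul(j, Mul(Add(3, 1), Pow(Add(j, j), -1))), j) = Add(Mul(j, Mul(4, Pow(Mul(2, j), -1))), j) = Add(Mul(j, Mul(4, Mul(Rational(1, 2), Pow(j, -1)))), j) = Add(Mul(j, Mul(2, Pow(j, -1))), j) = Add(2, j))
Mul(Function('Q')(-10), U) = Mul(Add(2, -10), -41) = Mul(-8, -41) = 328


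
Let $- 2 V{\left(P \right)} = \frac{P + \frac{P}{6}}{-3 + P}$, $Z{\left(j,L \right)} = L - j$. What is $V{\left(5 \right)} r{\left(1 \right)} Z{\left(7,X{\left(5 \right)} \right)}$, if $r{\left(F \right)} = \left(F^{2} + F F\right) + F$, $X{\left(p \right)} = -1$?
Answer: $35$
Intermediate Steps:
$r{\left(F \right)} = F + 2 F^{2}$ ($r{\left(F \right)} = \left(F^{2} + F^{2}\right) + F = 2 F^{2} + F = F + 2 F^{2}$)
$V{\left(P \right)} = - \frac{7 P}{12 \left(-3 + P\right)}$ ($V{\left(P \right)} = - \frac{\left(P + \frac{P}{6}\right) \frac{1}{-3 + P}}{2} = - \frac{\frac{7 P}{6} \frac{1}{-3 + P}}{2} = - \frac{\frac{7}{6} P \frac{1}{-3 + P}}{2} = - \frac{7 P}{12 \left(-3 + P\right)}$)
$V{\left(5 \right)} r{\left(1 \right)} Z{\left(7,X{\left(5 \right)} \right)} = \left(-7\right) 5 \frac{1}{-36 + 12 \cdot 5} \cdot 1 \left(1 + 2 \cdot 1\right) \left(-1 - 7\right) = \left(-7\right) 5 \frac{1}{-36 + 60} \cdot 1 \left(1 + 2\right) \left(-1 - 7\right) = \left(-7\right) 5 \cdot \frac{1}{24} \cdot 1 \cdot 3 \left(-8\right) = \left(-7\right) 5 \cdot \frac{1}{24} \cdot 3 \left(-8\right) = \left(- \frac{35}{24}\right) 3 \left(-8\right) = \left(- \frac{35}{8}\right) \left(-8\right) = 35$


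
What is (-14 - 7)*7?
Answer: -147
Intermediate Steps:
(-14 - 7)*7 = -21*7 = -147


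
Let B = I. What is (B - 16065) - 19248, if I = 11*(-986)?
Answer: -46159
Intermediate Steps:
I = -10846
B = -10846
(B - 16065) - 19248 = (-10846 - 16065) - 19248 = -26911 - 19248 = -46159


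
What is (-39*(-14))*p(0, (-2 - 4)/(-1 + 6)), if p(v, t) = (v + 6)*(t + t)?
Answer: -39312/5 ≈ -7862.4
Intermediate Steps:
p(v, t) = 2*t*(6 + v) (p(v, t) = (6 + v)*(2*t) = 2*t*(6 + v))
(-39*(-14))*p(0, (-2 - 4)/(-1 + 6)) = (-39*(-14))*(2*((-2 - 4)/(-1 + 6))*(6 + 0)) = 546*(2*(-6/5)*6) = 546*(-72/5) = -39312/5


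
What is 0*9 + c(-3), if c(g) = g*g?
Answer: 9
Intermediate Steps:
c(g) = g**2
0*9 + c(-3) = 0*9 + (-3)**2 = 0 + 9 = 9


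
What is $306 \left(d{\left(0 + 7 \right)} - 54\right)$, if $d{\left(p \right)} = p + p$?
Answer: $-12240$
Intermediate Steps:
$d{\left(p \right)} = 2 p$
$306 \left(d{\left(0 + 7 \right)} - 54\right) = 306 \left(2 \left(0 + 7\right) - 54\right) = 306 \left(2 \cdot 7 - 54\right) = 306 \left(14 - 54\right) = 306 \left(-40\right) = -12240$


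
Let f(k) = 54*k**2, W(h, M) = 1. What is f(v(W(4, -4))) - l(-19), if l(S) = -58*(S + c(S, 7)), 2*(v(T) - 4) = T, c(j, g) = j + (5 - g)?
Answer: -2453/2 ≈ -1226.5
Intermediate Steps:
c(j, g) = 5 + j - g
v(T) = 4 + T/2
l(S) = 116 - 116*S (l(S) = -58*(S + (5 + S - 1*7)) = -58*(S + (5 + S - 7)) = -58*(S + (-2 + S)) = -58*(-2 + 2*S) = 116 - 116*S)
f(v(W(4, -4))) - l(-19) = 54*(4 + (1/2)*1)**2 - (116 - 116*(-19)) = 54*(4 + 1/2)**2 - (116 + 2204) = 54*(9/2)**2 - 1*2320 = 54*(81/4) - 2320 = 2187/2 - 2320 = -2453/2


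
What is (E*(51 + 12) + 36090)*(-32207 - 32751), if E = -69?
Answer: -2061961794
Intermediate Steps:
(E*(51 + 12) + 36090)*(-32207 - 32751) = (-69*(51 + 12) + 36090)*(-32207 - 32751) = (-69*63 + 36090)*(-64958) = (-4347 + 36090)*(-64958) = 31743*(-64958) = -2061961794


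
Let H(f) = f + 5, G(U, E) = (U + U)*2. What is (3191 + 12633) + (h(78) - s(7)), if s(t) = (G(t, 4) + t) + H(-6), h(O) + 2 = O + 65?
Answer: 15931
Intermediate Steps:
G(U, E) = 4*U (G(U, E) = (2*U)*2 = 4*U)
H(f) = 5 + f
h(O) = 63 + O (h(O) = -2 + (O + 65) = -2 + (65 + O) = 63 + O)
s(t) = -1 + 5*t (s(t) = (4*t + t) + (5 - 6) = 5*t - 1 = -1 + 5*t)
(3191 + 12633) + (h(78) - s(7)) = (3191 + 12633) + ((63 + 78) - (-1 + 5*7)) = 15824 + (141 - (-1 + 35)) = 15824 + (141 - 1*34) = 15824 + (141 - 34) = 15824 + 107 = 15931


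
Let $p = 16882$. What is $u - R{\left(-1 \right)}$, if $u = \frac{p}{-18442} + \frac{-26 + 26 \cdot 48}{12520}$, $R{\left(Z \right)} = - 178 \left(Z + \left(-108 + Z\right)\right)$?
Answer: $- \frac{1130272553429}{57723460} \approx -19581.0$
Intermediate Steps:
$R{\left(Z \right)} = 19224 - 356 Z$ ($R{\left(Z \right)} = - 178 \left(-108 + 2 Z\right) = 19224 - 356 Z$)
$u = - \frac{47206629}{57723460}$ ($u = \frac{16882}{-18442} + \frac{-26 + 26 \cdot 48}{12520} = 16882 \left(- \frac{1}{18442}\right) + \left(-26 + 1248\right) \frac{1}{12520} = - \frac{8441}{9221} + 1222 \cdot \frac{1}{12520} = - \frac{8441}{9221} + \frac{611}{6260} = - \frac{47206629}{57723460} \approx -0.81781$)
$u - R{\left(-1 \right)} = - \frac{47206629}{57723460} - \left(19224 - -356\right) = - \frac{47206629}{57723460} - \left(19224 + 356\right) = - \frac{47206629}{57723460} - 19580 = - \frac{1130272553429}{57723460}$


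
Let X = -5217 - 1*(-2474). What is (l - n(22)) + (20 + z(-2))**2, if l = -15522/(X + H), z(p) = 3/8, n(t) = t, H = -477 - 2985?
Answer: 157117413/397120 ≈ 395.64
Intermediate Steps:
H = -3462
z(p) = 3/8 (z(p) = 3*(1/8) = 3/8)
X = -2743 (X = -5217 + 2474 = -2743)
l = 15522/6205 (l = -15522/(-2743 - 3462) = -15522/(-6205) = -15522*(-1/6205) = 15522/6205 ≈ 2.5015)
(l - n(22)) + (20 + z(-2))**2 = (15522/6205 - 1*22) + (20 + 3/8)**2 = (15522/6205 - 22) + (163/8)**2 = -120988/6205 + 26569/64 = 157117413/397120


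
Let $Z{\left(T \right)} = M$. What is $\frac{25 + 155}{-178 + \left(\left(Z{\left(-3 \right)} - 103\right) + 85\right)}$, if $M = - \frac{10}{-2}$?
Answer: $- \frac{180}{191} \approx -0.94241$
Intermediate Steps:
$M = 5$ ($M = \left(-10\right) \left(- \frac{1}{2}\right) = 5$)
$Z{\left(T \right)} = 5$
$\frac{25 + 155}{-178 + \left(\left(Z{\left(-3 \right)} - 103\right) + 85\right)} = \frac{25 + 155}{-178 + \left(\left(5 - 103\right) + 85\right)} = \frac{180}{-178 + \left(-98 + 85\right)} = \frac{180}{-178 - 13} = \frac{180}{-191} = 180 \left(- \frac{1}{191}\right) = - \frac{180}{191}$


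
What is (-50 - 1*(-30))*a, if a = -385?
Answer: 7700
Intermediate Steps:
(-50 - 1*(-30))*a = (-50 - 1*(-30))*(-385) = (-50 + 30)*(-385) = -20*(-385) = 7700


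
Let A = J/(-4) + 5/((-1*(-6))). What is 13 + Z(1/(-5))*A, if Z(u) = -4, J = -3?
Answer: 20/3 ≈ 6.6667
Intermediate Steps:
A = 19/12 (A = -3/(-4) + 5/((-1*(-6))) = -3*(-¼) + 5/6 = ¾ + 5*(⅙) = ¾ + ⅚ = 19/12 ≈ 1.5833)
13 + Z(1/(-5))*A = 13 - 4*19/12 = 13 - 19/3 = 20/3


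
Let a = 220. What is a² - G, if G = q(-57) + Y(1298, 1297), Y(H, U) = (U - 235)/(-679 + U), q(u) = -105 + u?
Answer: 5001709/103 ≈ 48560.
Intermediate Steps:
Y(H, U) = (-235 + U)/(-679 + U)
G = -16509/103 (G = (-105 - 57) + (-235 + 1297)/(-679 + 1297) = -162 + 1062/618 = -162 + (1/618)*1062 = -162 + 177/103 = -16509/103 ≈ -160.28)
a² - G = 220² - 1*(-16509/103) = 48400 + 16509/103 = 5001709/103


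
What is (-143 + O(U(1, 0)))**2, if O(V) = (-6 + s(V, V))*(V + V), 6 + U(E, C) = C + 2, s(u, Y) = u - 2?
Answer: 2209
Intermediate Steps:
s(u, Y) = -2 + u
U(E, C) = -4 + C (U(E, C) = -6 + (C + 2) = -6 + (2 + C) = -4 + C)
O(V) = 2*V*(-8 + V) (O(V) = (-6 + (-2 + V))*(V + V) = (-8 + V)*(2*V) = 2*V*(-8 + V))
(-143 + O(U(1, 0)))**2 = (-143 + 2*(-4 + 0)*(-8 + (-4 + 0)))**2 = (-143 + 2*(-4)*(-8 - 4))**2 = (-143 + 2*(-4)*(-12))**2 = (-143 + 96)**2 = (-47)**2 = 2209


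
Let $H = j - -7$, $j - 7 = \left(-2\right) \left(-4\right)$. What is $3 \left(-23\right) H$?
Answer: $-1518$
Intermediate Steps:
$j = 15$ ($j = 7 - -8 = 7 + 8 = 15$)
$H = 22$ ($H = 15 - -7 = 15 + 7 = 22$)
$3 \left(-23\right) H = 3 \left(-23\right) 22 = \left(-69\right) 22 = -1518$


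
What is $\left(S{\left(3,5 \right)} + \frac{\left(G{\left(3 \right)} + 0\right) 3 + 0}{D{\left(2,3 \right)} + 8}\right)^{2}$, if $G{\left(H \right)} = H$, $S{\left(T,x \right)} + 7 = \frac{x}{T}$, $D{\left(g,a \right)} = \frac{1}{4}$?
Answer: $\frac{19600}{1089} \approx 17.998$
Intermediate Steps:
$D{\left(g,a \right)} = \frac{1}{4}$
$S{\left(T,x \right)} = -7 + \frac{x}{T}$
$\left(S{\left(3,5 \right)} + \frac{\left(G{\left(3 \right)} + 0\right) 3 + 0}{D{\left(2,3 \right)} + 8}\right)^{2} = \left(\left(-7 + \frac{5}{3}\right) + \frac{\left(3 + 0\right) 3 + 0}{\frac{1}{4} + 8}\right)^{2} = \left(\left(-7 + 5 \cdot \frac{1}{3}\right) + \frac{3 \cdot 3 + 0}{\frac{33}{4}}\right)^{2} = \left(\left(-7 + \frac{5}{3}\right) + \left(9 + 0\right) \frac{4}{33}\right)^{2} = \left(- \frac{16}{3} + 9 \cdot \frac{4}{33}\right)^{2} = \left(- \frac{16}{3} + \frac{12}{11}\right)^{2} = \left(- \frac{140}{33}\right)^{2} = \frac{19600}{1089}$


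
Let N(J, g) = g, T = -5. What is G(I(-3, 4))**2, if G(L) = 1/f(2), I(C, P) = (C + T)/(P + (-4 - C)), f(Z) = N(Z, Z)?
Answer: 1/4 ≈ 0.25000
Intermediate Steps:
f(Z) = Z
I(C, P) = (-5 + C)/(-4 + P - C) (I(C, P) = (C - 5)/(P + (-4 - C)) = (-5 + C)/(-4 + P - C))
G(L) = 1/2
G(I(-3, 4))**2 = (1/2)**2 = 1/4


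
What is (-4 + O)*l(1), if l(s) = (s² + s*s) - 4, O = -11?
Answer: 30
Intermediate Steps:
l(s) = -4 + 2*s² (l(s) = (s² + s²) - 4 = 2*s² - 4 = -4 + 2*s²)
(-4 + O)*l(1) = (-4 - 11)*(-4 + 2*1²) = -15*(-4 + 2*1) = -15*(-4 + 2) = -15*(-2) = 30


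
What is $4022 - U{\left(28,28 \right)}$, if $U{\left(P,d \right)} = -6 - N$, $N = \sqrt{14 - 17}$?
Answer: $4028 + i \sqrt{3} \approx 4028.0 + 1.732 i$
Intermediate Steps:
$N = i \sqrt{3}$ ($N = \sqrt{-3} = i \sqrt{3} \approx 1.732 i$)
$U{\left(P,d \right)} = -6 - i \sqrt{3}$
$4022 - U{\left(28,28 \right)} = 4022 - \left(-6 - i \sqrt{3}\right) = 4022 + \left(6 + i \sqrt{3}\right) = 4028 + i \sqrt{3}$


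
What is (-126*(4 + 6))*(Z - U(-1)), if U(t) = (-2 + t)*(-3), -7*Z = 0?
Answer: 11340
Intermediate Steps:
Z = 0 (Z = -⅐*0 = 0)
U(t) = 6 - 3*t
(-126*(4 + 6))*(Z - U(-1)) = (-126*(4 + 6))*(0 - (6 - 3*(-1))) = (-126*10)*(0 - (6 + 3)) = (-21*60)*(0 - 1*9) = -1260*(0 - 9) = -1260*(-9) = 11340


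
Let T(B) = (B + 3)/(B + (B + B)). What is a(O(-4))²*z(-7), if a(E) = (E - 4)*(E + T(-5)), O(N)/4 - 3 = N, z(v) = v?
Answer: -1507072/225 ≈ -6698.1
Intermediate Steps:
T(B) = (3 + B)/(3*B) (T(B) = (3 + B)/(B + 2*B) = (3 + B)/((3*B)) = (3 + B)*(1/(3*B)) = (3 + B)/(3*B))
O(N) = 12 + 4*N
a(E) = (-4 + E)*(2/15 + E) (a(E) = (E - 4)*(E + (⅓)*(3 - 5)/(-5)) = (-4 + E)*(E + (⅓)*(-⅕)*(-2)) = (-4 + E)*(E + 2/15) = (-4 + E)*(2/15 + E))
a(O(-4))²*z(-7) = (-8/15 + (12 + 4*(-4))² - 58*(12 + 4*(-4))/15)²*(-7) = (-8/15 + (12 - 16)² - 58*(12 - 16)/15)²*(-7) = (-8/15 + (-4)² - 58/15*(-4))²*(-7) = (-8/15 + 16 + 232/15)²*(-7) = (464/15)²*(-7) = (215296/225)*(-7) = -1507072/225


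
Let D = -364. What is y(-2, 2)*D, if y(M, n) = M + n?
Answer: 0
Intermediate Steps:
y(-2, 2)*D = (-2 + 2)*(-364) = 0*(-364) = 0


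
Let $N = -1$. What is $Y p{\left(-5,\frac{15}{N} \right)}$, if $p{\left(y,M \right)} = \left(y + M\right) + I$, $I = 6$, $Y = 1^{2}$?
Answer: $-14$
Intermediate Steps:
$Y = 1$
$p{\left(y,M \right)} = 6 + M + y$ ($p{\left(y,M \right)} = \left(y + M\right) + 6 = \left(M + y\right) + 6 = 6 + M + y$)
$Y p{\left(-5,\frac{15}{N} \right)} = 1 \left(6 + \frac{15}{-1} - 5\right) = 1 \left(6 + 15 \left(-1\right) - 5\right) = 1 \left(6 - 15 - 5\right) = 1 \left(-14\right) = -14$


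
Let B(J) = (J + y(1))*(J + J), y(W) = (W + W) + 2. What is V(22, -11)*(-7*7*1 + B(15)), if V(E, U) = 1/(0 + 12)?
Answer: 521/12 ≈ 43.417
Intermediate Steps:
y(W) = 2 + 2*W (y(W) = 2*W + 2 = 2 + 2*W)
V(E, U) = 1/12
B(J) = 2*J*(4 + J) (B(J) = (J + (2 + 2*1))*(J + J) = (J + (2 + 2))*(2*J) = (J + 4)*(2*J) = (4 + J)*(2*J) = 2*J*(4 + J))
V(22, -11)*(-7*7*1 + B(15)) = (-7*7*1 + 2*15*(4 + 15))/12 = (-49*1 + 2*15*19)/12 = (-49 + 570)/12 = (1/12)*521 = 521/12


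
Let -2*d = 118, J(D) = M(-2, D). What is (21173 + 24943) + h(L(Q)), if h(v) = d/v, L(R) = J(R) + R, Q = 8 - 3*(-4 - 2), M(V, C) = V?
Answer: 1106725/24 ≈ 46114.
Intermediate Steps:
Q = 26 (Q = 8 - 3*(-6) = 8 + 18 = 26)
J(D) = -2
d = -59 (d = -1/2*118 = -59)
L(R) = -2 + R
h(v) = -59/v
(21173 + 24943) + h(L(Q)) = (21173 + 24943) - 59/(-2 + 26) = 46116 - 59/24 = 1106725/24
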